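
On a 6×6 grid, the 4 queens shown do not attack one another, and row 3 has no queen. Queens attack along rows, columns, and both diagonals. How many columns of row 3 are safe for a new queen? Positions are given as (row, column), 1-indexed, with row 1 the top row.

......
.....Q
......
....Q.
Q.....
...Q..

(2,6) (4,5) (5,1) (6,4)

1

(2,6) attacks row 3 at column 6 and diagonals 5.
(4,5) attacks row 3 at column 5 and diagonals 4, 6.
(5,1) attacks row 3 at column 1 and diagonals 3.
(6,4) attacks row 3 at column 4 and diagonals 1.
Attacked columns: {1, 3, 4, 5, 6}. Safe: {2}.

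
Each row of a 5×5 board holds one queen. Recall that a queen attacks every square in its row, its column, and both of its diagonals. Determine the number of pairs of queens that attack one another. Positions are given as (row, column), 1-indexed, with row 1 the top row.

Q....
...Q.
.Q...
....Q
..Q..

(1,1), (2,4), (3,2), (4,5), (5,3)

All columns are distinct and no two queens satisfy |Δrow| = |Δcol|, so no pair attacks.

0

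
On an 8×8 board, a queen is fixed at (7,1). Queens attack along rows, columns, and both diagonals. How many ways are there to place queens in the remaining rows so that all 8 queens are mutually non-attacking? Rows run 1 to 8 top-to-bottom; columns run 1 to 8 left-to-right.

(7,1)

Branch on row 1: col 2 → 1; col 3 → 1; col 4 → 2; col 5 → 1; col 6 → 3; col 8 → 0.
Sum: 1 + 1 + 2 + 1 + 3 + 0 = 8.

8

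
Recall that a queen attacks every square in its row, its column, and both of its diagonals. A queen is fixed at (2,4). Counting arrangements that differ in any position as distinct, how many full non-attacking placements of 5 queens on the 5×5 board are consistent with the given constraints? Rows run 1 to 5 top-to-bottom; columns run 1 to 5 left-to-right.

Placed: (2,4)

Branch on row 1: col 1 → 1; col 2 → 1.
Sum: 1 + 1 = 2.

2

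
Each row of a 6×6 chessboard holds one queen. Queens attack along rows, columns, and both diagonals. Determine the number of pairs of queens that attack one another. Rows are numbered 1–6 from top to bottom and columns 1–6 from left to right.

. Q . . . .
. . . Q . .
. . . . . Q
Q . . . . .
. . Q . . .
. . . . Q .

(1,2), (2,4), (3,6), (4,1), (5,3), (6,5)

0

All columns are distinct and no two queens satisfy |Δrow| = |Δcol|, so no pair attacks.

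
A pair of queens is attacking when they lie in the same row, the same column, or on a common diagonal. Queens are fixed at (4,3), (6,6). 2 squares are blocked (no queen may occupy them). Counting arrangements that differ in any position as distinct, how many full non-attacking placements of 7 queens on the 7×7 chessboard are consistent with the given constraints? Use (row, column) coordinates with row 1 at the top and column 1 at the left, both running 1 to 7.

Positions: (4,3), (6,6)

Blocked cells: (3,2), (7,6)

1

Branch on row 1: col 2 → 1; col 4 → 0; col 5 → 0; col 7 → 0.
Sum: 1 + 0 + 0 + 0 = 1.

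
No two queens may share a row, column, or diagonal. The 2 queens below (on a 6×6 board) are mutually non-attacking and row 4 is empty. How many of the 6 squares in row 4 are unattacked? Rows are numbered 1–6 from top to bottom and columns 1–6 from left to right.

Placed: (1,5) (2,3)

2

(1,5) attacks row 4 at column 5 and diagonals 2.
(2,3) attacks row 4 at column 3 and diagonals 1, 5.
Attacked columns: {1, 2, 3, 5}. Safe: {4, 6}.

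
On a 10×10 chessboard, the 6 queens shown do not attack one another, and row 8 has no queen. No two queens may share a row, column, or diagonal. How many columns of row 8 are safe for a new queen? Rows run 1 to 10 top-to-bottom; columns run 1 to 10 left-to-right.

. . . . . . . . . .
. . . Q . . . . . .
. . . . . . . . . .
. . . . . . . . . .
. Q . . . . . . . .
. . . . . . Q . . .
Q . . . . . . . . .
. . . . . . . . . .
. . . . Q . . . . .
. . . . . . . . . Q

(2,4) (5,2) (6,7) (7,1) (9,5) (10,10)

(2,4) attacks row 8 at column 4 and diagonals 10.
(5,2) attacks row 8 at column 2 and diagonals 5.
(6,7) attacks row 8 at column 7 and diagonals 5, 9.
(7,1) attacks row 8 at column 1 and diagonals 2.
(9,5) attacks row 8 at column 5 and diagonals 4, 6.
(10,10) attacks row 8 at column 10 and diagonals 8.
Attacked columns: {1, 2, 4, 5, 6, 7, 8, 9, 10}. Safe: {3}.

1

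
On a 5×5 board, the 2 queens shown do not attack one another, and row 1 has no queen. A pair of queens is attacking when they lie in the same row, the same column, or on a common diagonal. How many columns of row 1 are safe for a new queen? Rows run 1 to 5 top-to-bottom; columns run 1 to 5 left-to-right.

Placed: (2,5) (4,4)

2

(2,5) attacks row 1 at column 5 and diagonals 4.
(4,4) attacks row 1 at column 4 and diagonals 1.
Attacked columns: {1, 4, 5}. Safe: {2, 3}.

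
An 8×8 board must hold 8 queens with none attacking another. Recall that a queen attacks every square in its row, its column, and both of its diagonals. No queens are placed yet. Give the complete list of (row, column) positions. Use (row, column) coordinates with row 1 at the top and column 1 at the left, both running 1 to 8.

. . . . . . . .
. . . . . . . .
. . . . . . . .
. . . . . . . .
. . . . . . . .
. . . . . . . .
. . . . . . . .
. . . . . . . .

(1,2) (2,6) (3,1) (4,7) (5,4) (6,8) (7,3) (8,5)

Row 1: Safe: 1, 2, 3, 4, 5, 6, 7, 8. Place at column 2.
Row 2: attacked by (1,2)→{1,2,3}. Safe: 4, 5, 6, 7, 8. Place at column 6.
Row 3: attacked by (1,2)→{2,4}; (2,6)→{5,6,7}. Safe: 1, 3, 8. Place at column 1.
Row 4: attacked by (1,2)→{2,5}; (2,6)→{4,6,8}; (3,1)→{1,2}. Safe: 3, 7. Place at column 7.
Row 5: attacked by (1,2)→{2,6}; (2,6)→{3,6}; (3,1)→{1,3}; (4,7)→{6,7,8}. Safe: 4, 5. Place at column 4.
Row 6: attacked by (1,2)→{2,7}; (2,6)→{2,6}; (3,1)→{1,4}; (4,7)→{5,7}; (5,4)→{3,4,5}. Safe: 8. Place at column 8.
Row 7: attacked by (1,2)→{2,8}; (2,6)→{1,6}; (3,1)→{1,5}; (4,7)→{4,7}; (5,4)→{2,4,6}; (6,8)→{7,8}. Safe: 3. Place at column 3.
Row 8: attacked by (1,2)→{2}; (2,6)→{6}; (3,1)→{1,6}; (4,7)→{3,7}; (5,4)→{1,4,7}; (6,8)→{6,8}; (7,3)→{2,3,4}. Safe: 5. Place at column 5.
Columns [2, 6, 1, 7, 4, 8, 3, 5], r−c [-1, -4, 2, -3, 1, -2, 4, 3], r+c [3, 8, 4, 11, 9, 14, 10, 13] are all distinct, so no two queens attack.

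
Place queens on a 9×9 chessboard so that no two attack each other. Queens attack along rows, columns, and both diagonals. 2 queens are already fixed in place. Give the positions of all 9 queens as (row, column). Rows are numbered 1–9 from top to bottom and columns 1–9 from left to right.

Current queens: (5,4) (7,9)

(1,6) (2,8) (3,1) (4,7) (5,4) (6,2) (7,9) (8,5) (9,3)

Row 1: attacked by (5,4)→{4,8}; (7,9)→{3,9}. Safe: 1, 2, 5, 6, 7. Place at column 6.
Row 2: attacked by (1,6)→{5,6,7}; (5,4)→{1,4,7}; (7,9)→{4,9}. Safe: 2, 3, 8. Place at column 8.
Row 3: attacked by (1,6)→{4,6,8}; (2,8)→{7,8,9}; (5,4)→{2,4,6}; (7,9)→{5,9}. Safe: 1, 3. Place at column 1.
Row 4: attacked by (1,6)→{3,6,9}; (2,8)→{6,8}; (3,1)→{1,2}; (5,4)→{3,4,5}; (7,9)→{6,9}. Safe: 7. Place at column 7.
Row 6: attacked by (1,6)→{1,6}; (2,8)→{4,8}; (3,1)→{1,4}; (4,7)→{5,7,9}; (5,4)→{3,4,5}; (7,9)→{8,9}. Safe: 2. Place at column 2.
Row 8: attacked by (1,6)→{6}; (2,8)→{2,8}; (3,1)→{1,6}; (4,7)→{3,7}; (5,4)→{1,4,7}; (6,2)→{2,4}; (7,9)→{8,9}. Safe: 5. Place at column 5.
Row 9: attacked by (1,6)→{6}; (2,8)→{1,8}; (3,1)→{1,7}; (4,7)→{2,7}; (5,4)→{4,8}; (6,2)→{2,5}; (7,9)→{7,9}; (8,5)→{4,5,6}. Safe: 3. Place at column 3.
Columns [6, 8, 1, 7, 4, 2, 9, 5, 3], r−c [-5, -6, 2, -3, 1, 4, -2, 3, 6], r+c [7, 10, 4, 11, 9, 8, 16, 13, 12] are all distinct, so no two queens attack.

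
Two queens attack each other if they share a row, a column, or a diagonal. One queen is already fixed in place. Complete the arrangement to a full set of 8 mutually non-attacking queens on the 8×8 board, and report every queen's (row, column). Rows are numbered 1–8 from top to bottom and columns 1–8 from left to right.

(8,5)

(1,3) (2,6) (3,8) (4,2) (5,4) (6,1) (7,7) (8,5)

Row 1: attacked by (8,5)→{5}. Safe: 1, 2, 3, 4, 6, 7, 8. Place at column 3.
Row 2: attacked by (1,3)→{2,3,4}; (8,5)→{5}. Safe: 1, 6, 7, 8. Place at column 6.
Row 3: attacked by (1,3)→{1,3,5}; (2,6)→{5,6,7}; (8,5)→{5}. Safe: 2, 4, 8. Place at column 8.
Row 4: attacked by (1,3)→{3,6}; (2,6)→{4,6,8}; (3,8)→{7,8}; (8,5)→{1,5}. Safe: 2. Place at column 2.
Row 5: attacked by (1,3)→{3,7}; (2,6)→{3,6}; (3,8)→{6,8}; (4,2)→{1,2,3}; (8,5)→{2,5,8}. Safe: 4. Place at column 4.
Row 6: attacked by (1,3)→{3,8}; (2,6)→{2,6}; (3,8)→{5,8}; (4,2)→{2,4}; (5,4)→{3,4,5}; (8,5)→{3,5,7}. Safe: 1. Place at column 1.
Row 7: attacked by (1,3)→{3}; (2,6)→{1,6}; (3,8)→{4,8}; (4,2)→{2,5}; (5,4)→{2,4,6}; (6,1)→{1,2}; (8,5)→{4,5,6}. Safe: 7. Place at column 7.
Columns [3, 6, 8, 2, 4, 1, 7, 5], r−c [-2, -4, -5, 2, 1, 5, 0, 3], r+c [4, 8, 11, 6, 9, 7, 14, 13] are all distinct, so no two queens attack.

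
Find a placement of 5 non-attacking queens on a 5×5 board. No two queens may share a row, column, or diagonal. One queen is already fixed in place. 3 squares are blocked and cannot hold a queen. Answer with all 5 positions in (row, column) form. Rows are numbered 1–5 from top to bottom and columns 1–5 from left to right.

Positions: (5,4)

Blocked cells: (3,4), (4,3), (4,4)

Row 1: attacked by (5,4)→{4}. Safe: 1, 2, 3, 5. Place at column 2.
Row 2: attacked by (1,2)→{1,2,3}; (5,4)→{1,4}. Safe: 5. Place at column 5.
Row 3: attacked by (1,2)→{2,4}; (2,5)→{4,5}; (5,4)→{2,4}. Blocked: 4. Safe: 1, 3. Place at column 3.
Row 4: attacked by (1,2)→{2,5}; (2,5)→{3,5}; (3,3)→{2,3,4}; (5,4)→{3,4,5}. Blocked: 3,4. Safe: 1. Place at column 1.
Columns [2, 5, 3, 1, 4], r−c [-1, -3, 0, 3, 1], r+c [3, 7, 6, 5, 9] are all distinct, so no two queens attack.

(1,2) (2,5) (3,3) (4,1) (5,4)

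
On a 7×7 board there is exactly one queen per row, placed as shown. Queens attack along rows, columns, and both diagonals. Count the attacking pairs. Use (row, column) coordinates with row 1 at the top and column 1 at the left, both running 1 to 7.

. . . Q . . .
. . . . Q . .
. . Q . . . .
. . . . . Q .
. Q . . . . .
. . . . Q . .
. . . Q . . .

6

Same column: (1,4)–(7,4) (column 4); (2,5)–(6,5) (column 5).
Same diagonal: (1,4)–(2,5) (|1−2| = |4−5| = 1); (2,5)–(5,2) (|2−5| = |5−2| = 3); (5,2)–(7,4) (|5−7| = |2−4| = 2); (6,5)–(7,4) (|6−7| = |5−4| = 1).
Total attacking pairs: 6.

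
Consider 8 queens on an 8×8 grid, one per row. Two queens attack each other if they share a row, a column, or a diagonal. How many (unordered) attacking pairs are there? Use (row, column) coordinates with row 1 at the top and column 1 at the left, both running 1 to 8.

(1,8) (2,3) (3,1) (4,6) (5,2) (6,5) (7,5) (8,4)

Same column: (6,5)–(7,5) (column 5).
Same diagonal: (3,1)–(7,5) (|3−7| = |1−5| = 4); (7,5)–(8,4) (|7−8| = |5−4| = 1).
Total attacking pairs: 3.

3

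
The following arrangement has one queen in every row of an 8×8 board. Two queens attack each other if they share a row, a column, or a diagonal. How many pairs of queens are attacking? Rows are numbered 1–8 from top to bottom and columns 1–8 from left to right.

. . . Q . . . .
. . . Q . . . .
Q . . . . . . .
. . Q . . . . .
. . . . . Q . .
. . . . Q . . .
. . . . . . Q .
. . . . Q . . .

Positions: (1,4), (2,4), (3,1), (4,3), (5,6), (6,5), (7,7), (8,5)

4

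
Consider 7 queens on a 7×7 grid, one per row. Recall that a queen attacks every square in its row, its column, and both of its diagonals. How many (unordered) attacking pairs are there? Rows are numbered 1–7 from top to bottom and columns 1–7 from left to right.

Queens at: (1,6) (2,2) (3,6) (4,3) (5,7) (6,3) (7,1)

Same column: (1,6)–(3,6) (column 6); (4,3)–(6,3) (column 3).
Same diagonal: (1,6)–(4,3) (|1−4| = |6−3| = 3); (3,6)–(6,3) (|3−6| = |6−3| = 3).
Total attacking pairs: 4.

4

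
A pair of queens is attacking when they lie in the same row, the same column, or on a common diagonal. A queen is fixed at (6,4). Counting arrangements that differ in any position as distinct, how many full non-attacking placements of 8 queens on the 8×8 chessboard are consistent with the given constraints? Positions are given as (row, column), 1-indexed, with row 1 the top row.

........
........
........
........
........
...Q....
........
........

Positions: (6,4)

Branch on row 1: col 1 → 2; col 2 → 2; col 3 → 3; col 5 → 1; col 6 → 2; col 7 → 2; col 8 → 0.
Sum: 2 + 2 + 3 + 1 + 2 + 2 + 0 = 12.

12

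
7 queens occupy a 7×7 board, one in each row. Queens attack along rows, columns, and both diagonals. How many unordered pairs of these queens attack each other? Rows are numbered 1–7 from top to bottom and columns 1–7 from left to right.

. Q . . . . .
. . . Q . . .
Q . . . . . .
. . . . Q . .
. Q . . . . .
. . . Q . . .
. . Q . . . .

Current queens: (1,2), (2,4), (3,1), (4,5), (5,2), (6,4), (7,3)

5

Same column: (1,2)–(5,2) (column 2); (2,4)–(6,4) (column 4).
Same diagonal: (1,2)–(4,5) (|1−4| = |2−5| = 3); (3,1)–(6,4) (|3−6| = |1−4| = 3); (6,4)–(7,3) (|6−7| = |4−3| = 1).
Total attacking pairs: 5.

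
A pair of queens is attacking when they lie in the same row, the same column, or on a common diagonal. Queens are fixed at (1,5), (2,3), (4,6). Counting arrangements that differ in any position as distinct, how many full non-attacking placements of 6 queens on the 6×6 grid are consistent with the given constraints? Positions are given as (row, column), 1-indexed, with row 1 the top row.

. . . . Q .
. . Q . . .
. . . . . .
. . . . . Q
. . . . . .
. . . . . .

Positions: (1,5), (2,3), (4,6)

1

Branch on row 3: col 1 → 1.
Sum: 1 = 1.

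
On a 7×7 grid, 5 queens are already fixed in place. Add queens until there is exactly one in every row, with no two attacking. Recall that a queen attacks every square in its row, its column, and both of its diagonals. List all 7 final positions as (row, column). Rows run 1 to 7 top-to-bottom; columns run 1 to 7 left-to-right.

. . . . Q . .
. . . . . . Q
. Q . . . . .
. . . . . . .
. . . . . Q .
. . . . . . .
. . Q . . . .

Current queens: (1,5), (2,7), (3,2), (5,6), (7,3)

Row 4: attacked by (1,5)→{2,5}; (2,7)→{5,7}; (3,2)→{1,2,3}; (5,6)→{5,6,7}; (7,3)→{3,6}. Safe: 4. Place at column 4.
Row 6: attacked by (1,5)→{5}; (2,7)→{3,7}; (3,2)→{2,5}; (4,4)→{2,4,6}; (5,6)→{5,6,7}; (7,3)→{2,3,4}. Safe: 1. Place at column 1.
Columns [5, 7, 2, 4, 6, 1, 3], r−c [-4, -5, 1, 0, -1, 5, 4], r+c [6, 9, 5, 8, 11, 7, 10] are all distinct, so no two queens attack.

(1,5) (2,7) (3,2) (4,4) (5,6) (6,1) (7,3)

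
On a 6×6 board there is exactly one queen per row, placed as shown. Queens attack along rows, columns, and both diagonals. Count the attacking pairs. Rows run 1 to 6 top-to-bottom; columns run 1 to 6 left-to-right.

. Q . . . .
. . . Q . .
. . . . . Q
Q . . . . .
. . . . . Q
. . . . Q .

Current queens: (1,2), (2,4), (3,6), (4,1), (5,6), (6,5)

3

Same column: (3,6)–(5,6) (column 6).
Same diagonal: (1,2)–(5,6) (|1−5| = |2−6| = 4); (5,6)–(6,5) (|5−6| = |6−5| = 1).
Total attacking pairs: 3.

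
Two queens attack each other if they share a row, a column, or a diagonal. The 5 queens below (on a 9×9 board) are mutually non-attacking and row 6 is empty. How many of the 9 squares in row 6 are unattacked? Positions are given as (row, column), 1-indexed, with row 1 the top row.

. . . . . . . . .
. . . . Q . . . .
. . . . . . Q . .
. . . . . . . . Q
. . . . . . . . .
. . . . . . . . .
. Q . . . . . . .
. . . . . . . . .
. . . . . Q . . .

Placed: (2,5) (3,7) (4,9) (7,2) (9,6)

(2,5) attacks row 6 at column 5 and diagonals 1, 9.
(3,7) attacks row 6 at column 7 and diagonals 4.
(4,9) attacks row 6 at column 9 and diagonals 7.
(7,2) attacks row 6 at column 2 and diagonals 1, 3.
(9,6) attacks row 6 at column 6 and diagonals 3, 9.
Attacked columns: {1, 2, 3, 4, 5, 6, 7, 9}. Safe: {8}.

1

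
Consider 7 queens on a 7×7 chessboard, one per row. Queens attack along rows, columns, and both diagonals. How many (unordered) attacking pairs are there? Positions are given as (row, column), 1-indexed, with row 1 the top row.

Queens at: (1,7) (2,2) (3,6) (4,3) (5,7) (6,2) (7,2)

6

Same column: (1,7)–(5,7) (column 7); (2,2)–(6,2) (column 2); (2,2)–(7,2) (column 2); (6,2)–(7,2) (column 2).
Same diagonal: (1,7)–(6,2) (|1−6| = |7−2| = 5); (3,6)–(7,2) (|3−7| = |6−2| = 4).
Total attacking pairs: 6.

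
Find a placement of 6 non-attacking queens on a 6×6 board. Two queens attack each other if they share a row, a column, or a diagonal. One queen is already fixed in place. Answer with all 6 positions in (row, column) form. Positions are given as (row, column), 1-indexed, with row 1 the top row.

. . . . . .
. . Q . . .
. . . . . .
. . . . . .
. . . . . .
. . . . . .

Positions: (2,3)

Row 1: attacked by (2,3)→{2,3,4}. Safe: 1, 5, 6. Place at column 5.
Row 3: attacked by (1,5)→{3,5}; (2,3)→{2,3,4}. Safe: 1, 6. Place at column 1.
Row 4: attacked by (1,5)→{2,5}; (2,3)→{1,3,5}; (3,1)→{1,2}. Safe: 4, 6. Place at column 6.
Row 5: attacked by (1,5)→{1,5}; (2,3)→{3,6}; (3,1)→{1,3}; (4,6)→{5,6}. Safe: 2, 4. Place at column 4.
Row 6: attacked by (1,5)→{5}; (2,3)→{3}; (3,1)→{1,4}; (4,6)→{4,6}; (5,4)→{3,4,5}. Safe: 2. Place at column 2.
Columns [5, 3, 1, 6, 4, 2], r−c [-4, -1, 2, -2, 1, 4], r+c [6, 5, 4, 10, 9, 8] are all distinct, so no two queens attack.

(1,5) (2,3) (3,1) (4,6) (5,4) (6,2)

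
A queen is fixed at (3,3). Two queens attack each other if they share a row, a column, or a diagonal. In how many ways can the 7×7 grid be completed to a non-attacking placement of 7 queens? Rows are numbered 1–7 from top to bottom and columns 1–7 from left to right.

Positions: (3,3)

Branch on row 1: col 2 → 2; col 4 → 2; col 6 → 1; col 7 → 1.
Sum: 2 + 2 + 1 + 1 = 6.

6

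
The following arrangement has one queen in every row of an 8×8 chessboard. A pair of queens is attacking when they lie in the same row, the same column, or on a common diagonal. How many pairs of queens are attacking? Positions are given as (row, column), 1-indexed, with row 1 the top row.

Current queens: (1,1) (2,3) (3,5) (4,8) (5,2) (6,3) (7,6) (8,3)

Same column: (2,3)–(6,3) (column 3); (2,3)–(8,3) (column 3); (6,3)–(8,3) (column 3).
Same diagonal: (5,2)–(6,3) (|5−6| = |2−3| = 1).
Total attacking pairs: 4.

4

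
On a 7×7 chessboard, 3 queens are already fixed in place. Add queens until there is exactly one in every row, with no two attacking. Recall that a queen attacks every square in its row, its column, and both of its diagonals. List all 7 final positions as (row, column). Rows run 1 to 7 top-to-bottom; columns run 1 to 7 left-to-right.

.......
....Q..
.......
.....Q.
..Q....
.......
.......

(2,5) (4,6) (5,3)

Row 1: attacked by (2,5)→{4,5,6}; (4,6)→{3,6}; (5,3)→{3,7}. Safe: 1, 2. Place at column 1.
Row 3: attacked by (1,1)→{1,3}; (2,5)→{4,5,6}; (4,6)→{5,6,7}; (5,3)→{1,3,5}. Safe: 2. Place at column 2.
Row 6: attacked by (1,1)→{1,6}; (2,5)→{1,5}; (3,2)→{2,5}; (4,6)→{4,6}; (5,3)→{2,3,4}. Safe: 7. Place at column 7.
Row 7: attacked by (1,1)→{1,7}; (2,5)→{5}; (3,2)→{2,6}; (4,6)→{3,6}; (5,3)→{1,3,5}; (6,7)→{6,7}. Safe: 4. Place at column 4.
Columns [1, 5, 2, 6, 3, 7, 4], r−c [0, -3, 1, -2, 2, -1, 3], r+c [2, 7, 5, 10, 8, 13, 11] are all distinct, so no two queens attack.

(1,1) (2,5) (3,2) (4,6) (5,3) (6,7) (7,4)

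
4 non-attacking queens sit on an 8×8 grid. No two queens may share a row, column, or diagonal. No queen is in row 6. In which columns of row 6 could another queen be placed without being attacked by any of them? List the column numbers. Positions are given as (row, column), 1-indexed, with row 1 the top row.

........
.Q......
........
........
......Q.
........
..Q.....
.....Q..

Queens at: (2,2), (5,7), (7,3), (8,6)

columns 1, 5

(2,2) attacks row 6 at column 2 and diagonals 6.
(5,7) attacks row 6 at column 7 and diagonals 6, 8.
(7,3) attacks row 6 at column 3 and diagonals 2, 4.
(8,6) attacks row 6 at column 6 and diagonals 4, 8.
Attacked columns: {2, 3, 4, 6, 7, 8}. Safe: {1, 5}.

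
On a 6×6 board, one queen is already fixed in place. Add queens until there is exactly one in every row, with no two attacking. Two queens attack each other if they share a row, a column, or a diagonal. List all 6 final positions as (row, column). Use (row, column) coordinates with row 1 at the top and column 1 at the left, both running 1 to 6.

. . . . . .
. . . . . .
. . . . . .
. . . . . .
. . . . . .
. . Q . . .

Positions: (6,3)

Row 1: attacked by (6,3)→{3}. Safe: 1, 2, 4, 5, 6. Place at column 4.
Row 2: attacked by (1,4)→{3,4,5}; (6,3)→{3}. Safe: 1, 2, 6. Place at column 1.
Row 3: attacked by (1,4)→{2,4,6}; (2,1)→{1,2}; (6,3)→{3,6}. Safe: 5. Place at column 5.
Row 4: attacked by (1,4)→{1,4}; (2,1)→{1,3}; (3,5)→{4,5,6}; (6,3)→{1,3,5}. Safe: 2. Place at column 2.
Row 5: attacked by (1,4)→{4}; (2,1)→{1,4}; (3,5)→{3,5}; (4,2)→{1,2,3}; (6,3)→{2,3,4}. Safe: 6. Place at column 6.
Columns [4, 1, 5, 2, 6, 3], r−c [-3, 1, -2, 2, -1, 3], r+c [5, 3, 8, 6, 11, 9] are all distinct, so no two queens attack.

(1,4) (2,1) (3,5) (4,2) (5,6) (6,3)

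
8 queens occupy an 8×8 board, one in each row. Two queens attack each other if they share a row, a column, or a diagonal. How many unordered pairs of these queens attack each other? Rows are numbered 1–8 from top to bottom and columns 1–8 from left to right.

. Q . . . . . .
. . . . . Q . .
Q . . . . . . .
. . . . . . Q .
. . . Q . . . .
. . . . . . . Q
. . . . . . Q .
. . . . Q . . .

2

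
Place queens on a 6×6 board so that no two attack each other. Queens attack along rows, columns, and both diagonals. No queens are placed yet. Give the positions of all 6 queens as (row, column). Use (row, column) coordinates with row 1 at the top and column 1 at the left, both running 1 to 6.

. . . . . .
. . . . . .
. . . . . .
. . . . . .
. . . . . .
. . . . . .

(1,4) (2,1) (3,5) (4,2) (5,6) (6,3)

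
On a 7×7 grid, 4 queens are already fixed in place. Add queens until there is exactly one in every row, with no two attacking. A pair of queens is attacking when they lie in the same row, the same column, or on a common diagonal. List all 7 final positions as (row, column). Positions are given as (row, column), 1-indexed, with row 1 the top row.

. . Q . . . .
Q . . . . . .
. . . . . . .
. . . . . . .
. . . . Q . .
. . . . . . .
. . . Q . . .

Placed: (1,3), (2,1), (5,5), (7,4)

Row 3: attacked by (1,3)→{1,3,5}; (2,1)→{1,2}; (5,5)→{3,5,7}; (7,4)→{4}. Safe: 6. Place at column 6.
Row 4: attacked by (1,3)→{3,6}; (2,1)→{1,3}; (3,6)→{5,6,7}; (5,5)→{4,5,6}; (7,4)→{1,4,7}. Safe: 2. Place at column 2.
Row 6: attacked by (1,3)→{3}; (2,1)→{1,5}; (3,6)→{3,6}; (4,2)→{2,4}; (5,5)→{4,5,6}; (7,4)→{3,4,5}. Safe: 7. Place at column 7.
Columns [3, 1, 6, 2, 5, 7, 4], r−c [-2, 1, -3, 2, 0, -1, 3], r+c [4, 3, 9, 6, 10, 13, 11] are all distinct, so no two queens attack.

(1,3) (2,1) (3,6) (4,2) (5,5) (6,7) (7,4)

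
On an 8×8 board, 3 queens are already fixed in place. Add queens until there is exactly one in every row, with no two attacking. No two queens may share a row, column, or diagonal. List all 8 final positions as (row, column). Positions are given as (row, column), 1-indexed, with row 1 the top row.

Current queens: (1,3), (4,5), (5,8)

Row 2: attacked by (1,3)→{2,3,4}; (4,5)→{3,5,7}; (5,8)→{5,8}. Safe: 1, 6. Place at column 1.
Row 3: attacked by (1,3)→{1,3,5}; (2,1)→{1,2}; (4,5)→{4,5,6}; (5,8)→{6,8}. Safe: 7. Place at column 7.
Row 6: attacked by (1,3)→{3,8}; (2,1)→{1,5}; (3,7)→{4,7}; (4,5)→{3,5,7}; (5,8)→{7,8}. Safe: 2, 6. Place at column 2.
Row 7: attacked by (1,3)→{3}; (2,1)→{1,6}; (3,7)→{3,7}; (4,5)→{2,5,8}; (5,8)→{6,8}; (6,2)→{1,2,3}. Safe: 4. Place at column 4.
Row 8: attacked by (1,3)→{3}; (2,1)→{1,7}; (3,7)→{2,7}; (4,5)→{1,5}; (5,8)→{5,8}; (6,2)→{2,4}; (7,4)→{3,4,5}. Safe: 6. Place at column 6.
Columns [3, 1, 7, 5, 8, 2, 4, 6], r−c [-2, 1, -4, -1, -3, 4, 3, 2], r+c [4, 3, 10, 9, 13, 8, 11, 14] are all distinct, so no two queens attack.

(1,3) (2,1) (3,7) (4,5) (5,8) (6,2) (7,4) (8,6)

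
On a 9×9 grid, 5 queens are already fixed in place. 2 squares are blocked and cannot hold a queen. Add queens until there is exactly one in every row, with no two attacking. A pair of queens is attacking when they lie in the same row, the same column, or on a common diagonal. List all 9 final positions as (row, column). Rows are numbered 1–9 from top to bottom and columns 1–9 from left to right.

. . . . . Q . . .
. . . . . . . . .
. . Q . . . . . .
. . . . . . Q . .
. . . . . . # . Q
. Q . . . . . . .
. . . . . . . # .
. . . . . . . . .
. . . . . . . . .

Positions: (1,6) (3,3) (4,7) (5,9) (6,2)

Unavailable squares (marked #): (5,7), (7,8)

(1,6) (2,8) (3,3) (4,7) (5,9) (6,2) (7,5) (8,1) (9,4)

Row 2: attacked by (1,6)→{5,6,7}; (3,3)→{2,3,4}; (4,7)→{5,7,9}; (5,9)→{6,9}; (6,2)→{2,6}. Safe: 1, 8. Place at column 8.
Row 7: attacked by (1,6)→{6}; (2,8)→{3,8}; (3,3)→{3,7}; (4,7)→{4,7}; (5,9)→{7,9}; (6,2)→{1,2,3}. Blocked: 8. Safe: 5. Place at column 5.
Row 8: attacked by (1,6)→{6}; (2,8)→{2,8}; (3,3)→{3,8}; (4,7)→{3,7}; (5,9)→{6,9}; (6,2)→{2,4}; (7,5)→{4,5,6}. Safe: 1. Place at column 1.
Row 9: attacked by (1,6)→{6}; (2,8)→{1,8}; (3,3)→{3,9}; (4,7)→{2,7}; (5,9)→{5,9}; (6,2)→{2,5}; (7,5)→{3,5,7}; (8,1)→{1,2}. Safe: 4. Place at column 4.
Columns [6, 8, 3, 7, 9, 2, 5, 1, 4], r−c [-5, -6, 0, -3, -4, 4, 2, 7, 5], r+c [7, 10, 6, 11, 14, 8, 12, 9, 13] are all distinct, so no two queens attack.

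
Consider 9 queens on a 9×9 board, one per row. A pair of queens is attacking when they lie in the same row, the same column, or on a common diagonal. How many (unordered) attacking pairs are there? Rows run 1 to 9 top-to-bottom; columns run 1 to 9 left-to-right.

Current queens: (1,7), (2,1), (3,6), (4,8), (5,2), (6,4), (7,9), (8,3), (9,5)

All columns are distinct and no two queens satisfy |Δrow| = |Δcol|, so no pair attacks.

0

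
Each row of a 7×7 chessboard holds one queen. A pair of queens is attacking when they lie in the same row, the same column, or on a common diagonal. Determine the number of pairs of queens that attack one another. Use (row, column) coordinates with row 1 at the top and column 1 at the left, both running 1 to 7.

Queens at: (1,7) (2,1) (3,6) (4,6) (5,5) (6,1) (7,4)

3

Same column: (2,1)–(6,1) (column 1); (3,6)–(4,6) (column 6).
Same diagonal: (4,6)–(5,5) (|4−5| = |6−5| = 1).
Total attacking pairs: 3.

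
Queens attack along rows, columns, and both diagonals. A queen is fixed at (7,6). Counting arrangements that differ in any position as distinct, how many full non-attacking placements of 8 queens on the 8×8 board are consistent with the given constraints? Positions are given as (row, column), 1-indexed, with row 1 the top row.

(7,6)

Branch on row 1: col 1 → 1; col 2 → 3; col 3 → 0; col 4 → 3; col 5 → 6; col 7 → 1; col 8 → 0.
Sum: 1 + 3 + 0 + 3 + 6 + 1 + 0 = 14.

14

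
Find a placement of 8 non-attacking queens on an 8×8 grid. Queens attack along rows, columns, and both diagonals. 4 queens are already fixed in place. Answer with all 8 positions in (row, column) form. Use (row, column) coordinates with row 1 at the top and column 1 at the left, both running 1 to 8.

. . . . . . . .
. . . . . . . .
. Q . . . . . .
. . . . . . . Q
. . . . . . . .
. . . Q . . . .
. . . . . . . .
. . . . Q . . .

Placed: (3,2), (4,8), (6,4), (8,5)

(1,3) (2,7) (3,2) (4,8) (5,6) (6,4) (7,1) (8,5)

Row 1: attacked by (3,2)→{2,4}; (4,8)→{5,8}; (6,4)→{4}; (8,5)→{5}. Safe: 1, 3, 6, 7. Place at column 3.
Row 2: attacked by (1,3)→{2,3,4}; (3,2)→{1,2,3}; (4,8)→{6,8}; (6,4)→{4,8}; (8,5)→{5}. Safe: 7. Place at column 7.
Row 5: attacked by (1,3)→{3,7}; (2,7)→{4,7}; (3,2)→{2,4}; (4,8)→{7,8}; (6,4)→{3,4,5}; (8,5)→{2,5,8}. Safe: 1, 6. Place at column 6.
Row 7: attacked by (1,3)→{3}; (2,7)→{2,7}; (3,2)→{2,6}; (4,8)→{5,8}; (5,6)→{4,6,8}; (6,4)→{3,4,5}; (8,5)→{4,5,6}. Safe: 1. Place at column 1.
Columns [3, 7, 2, 8, 6, 4, 1, 5], r−c [-2, -5, 1, -4, -1, 2, 6, 3], r+c [4, 9, 5, 12, 11, 10, 8, 13] are all distinct, so no two queens attack.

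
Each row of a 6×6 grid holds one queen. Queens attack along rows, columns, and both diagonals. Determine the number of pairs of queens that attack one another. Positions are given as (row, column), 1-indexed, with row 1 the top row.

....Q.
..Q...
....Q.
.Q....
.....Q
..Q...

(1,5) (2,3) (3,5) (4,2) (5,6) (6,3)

4

Same column: (1,5)–(3,5) (column 5); (2,3)–(6,3) (column 3).
Same diagonal: (1,5)–(4,2) (|1−4| = |5−2| = 3); (2,3)–(5,6) (|2−5| = |3−6| = 3).
Total attacking pairs: 4.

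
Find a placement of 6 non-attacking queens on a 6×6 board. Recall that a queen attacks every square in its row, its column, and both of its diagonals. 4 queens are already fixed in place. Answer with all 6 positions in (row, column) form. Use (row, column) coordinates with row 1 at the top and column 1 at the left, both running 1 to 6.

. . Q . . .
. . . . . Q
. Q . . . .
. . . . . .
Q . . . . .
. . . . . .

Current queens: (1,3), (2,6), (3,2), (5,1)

Row 4: attacked by (1,3)→{3,6}; (2,6)→{4,6}; (3,2)→{1,2,3}; (5,1)→{1,2}. Safe: 5. Place at column 5.
Row 6: attacked by (1,3)→{3}; (2,6)→{2,6}; (3,2)→{2,5}; (4,5)→{3,5}; (5,1)→{1,2}. Safe: 4. Place at column 4.
Columns [3, 6, 2, 5, 1, 4], r−c [-2, -4, 1, -1, 4, 2], r+c [4, 8, 5, 9, 6, 10] are all distinct, so no two queens attack.

(1,3) (2,6) (3,2) (4,5) (5,1) (6,4)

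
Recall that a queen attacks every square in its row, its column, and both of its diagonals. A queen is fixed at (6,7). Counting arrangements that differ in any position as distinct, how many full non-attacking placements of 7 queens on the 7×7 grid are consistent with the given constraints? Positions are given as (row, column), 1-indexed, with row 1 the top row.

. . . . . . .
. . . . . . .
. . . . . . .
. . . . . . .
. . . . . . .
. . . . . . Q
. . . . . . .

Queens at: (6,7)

7

Branch on row 1: col 1 → 1; col 3 → 2; col 4 → 2; col 5 → 1; col 6 → 1.
Sum: 1 + 2 + 2 + 1 + 1 = 7.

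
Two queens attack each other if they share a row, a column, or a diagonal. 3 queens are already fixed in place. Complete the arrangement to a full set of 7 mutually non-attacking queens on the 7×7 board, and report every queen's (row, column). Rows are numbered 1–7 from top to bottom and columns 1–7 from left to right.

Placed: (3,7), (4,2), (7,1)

Row 1: attacked by (3,7)→{5,7}; (4,2)→{2,5}; (7,1)→{1,7}. Safe: 3, 4, 6. Place at column 3.
Row 2: attacked by (1,3)→{2,3,4}; (3,7)→{6,7}; (4,2)→{2,4}; (7,1)→{1,6}. Safe: 5. Place at column 5.
Row 5: attacked by (1,3)→{3,7}; (2,5)→{2,5}; (3,7)→{5,7}; (4,2)→{1,2,3}; (7,1)→{1,3}. Safe: 4, 6. Place at column 4.
Row 6: attacked by (1,3)→{3}; (2,5)→{1,5}; (3,7)→{4,7}; (4,2)→{2,4}; (5,4)→{3,4,5}; (7,1)→{1,2}. Safe: 6. Place at column 6.
Columns [3, 5, 7, 2, 4, 6, 1], r−c [-2, -3, -4, 2, 1, 0, 6], r+c [4, 7, 10, 6, 9, 12, 8] are all distinct, so no two queens attack.

(1,3) (2,5) (3,7) (4,2) (5,4) (6,6) (7,1)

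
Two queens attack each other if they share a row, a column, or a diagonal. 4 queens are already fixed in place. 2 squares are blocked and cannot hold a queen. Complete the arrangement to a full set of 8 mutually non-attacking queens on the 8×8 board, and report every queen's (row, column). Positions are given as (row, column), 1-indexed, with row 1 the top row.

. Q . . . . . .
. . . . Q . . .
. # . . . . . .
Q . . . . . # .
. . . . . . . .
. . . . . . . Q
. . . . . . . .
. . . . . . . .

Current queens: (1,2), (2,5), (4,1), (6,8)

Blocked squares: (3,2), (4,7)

Row 3: attacked by (1,2)→{2,4}; (2,5)→{4,5,6}; (4,1)→{1,2}; (6,8)→{5,8}. Blocked: 2. Safe: 3, 7. Place at column 7.
Row 5: attacked by (1,2)→{2,6}; (2,5)→{2,5,8}; (3,7)→{5,7}; (4,1)→{1,2}; (6,8)→{7,8}. Safe: 3, 4. Place at column 3.
Row 7: attacked by (1,2)→{2,8}; (2,5)→{5}; (3,7)→{3,7}; (4,1)→{1,4}; (5,3)→{1,3,5}; (6,8)→{7,8}. Safe: 6. Place at column 6.
Row 8: attacked by (1,2)→{2}; (2,5)→{5}; (3,7)→{2,7}; (4,1)→{1,5}; (5,3)→{3,6}; (6,8)→{6,8}; (7,6)→{5,6,7}. Safe: 4. Place at column 4.
Columns [2, 5, 7, 1, 3, 8, 6, 4], r−c [-1, -3, -4, 3, 2, -2, 1, 4], r+c [3, 7, 10, 5, 8, 14, 13, 12] are all distinct, so no two queens attack.

(1,2) (2,5) (3,7) (4,1) (5,3) (6,8) (7,6) (8,4)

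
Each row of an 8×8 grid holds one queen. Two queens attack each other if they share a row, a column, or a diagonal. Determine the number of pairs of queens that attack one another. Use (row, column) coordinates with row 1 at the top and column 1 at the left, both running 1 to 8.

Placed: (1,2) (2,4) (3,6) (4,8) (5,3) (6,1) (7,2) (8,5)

Same column: (1,2)–(7,2) (column 2).
Same diagonal: (3,6)–(7,2) (|3−7| = |6−2| = 4); (6,1)–(7,2) (|6−7| = |1−2| = 1).
Total attacking pairs: 3.

3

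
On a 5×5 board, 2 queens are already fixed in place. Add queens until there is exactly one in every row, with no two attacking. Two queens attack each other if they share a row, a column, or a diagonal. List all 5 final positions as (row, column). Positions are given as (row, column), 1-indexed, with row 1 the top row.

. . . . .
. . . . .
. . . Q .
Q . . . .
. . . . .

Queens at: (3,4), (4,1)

Row 1: attacked by (3,4)→{2,4}; (4,1)→{1,4}. Safe: 3, 5. Place at column 5.
Row 2: attacked by (1,5)→{4,5}; (3,4)→{3,4,5}; (4,1)→{1,3}. Safe: 2. Place at column 2.
Row 5: attacked by (1,5)→{1,5}; (2,2)→{2,5}; (3,4)→{2,4}; (4,1)→{1,2}. Safe: 3. Place at column 3.
Columns [5, 2, 4, 1, 3], r−c [-4, 0, -1, 3, 2], r+c [6, 4, 7, 5, 8] are all distinct, so no two queens attack.

(1,5) (2,2) (3,4) (4,1) (5,3)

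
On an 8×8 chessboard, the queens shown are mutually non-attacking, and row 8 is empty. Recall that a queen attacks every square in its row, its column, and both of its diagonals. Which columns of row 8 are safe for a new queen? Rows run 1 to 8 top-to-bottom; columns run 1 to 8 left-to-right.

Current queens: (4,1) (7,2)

(4,1) attacks row 8 at column 1 and diagonals 5.
(7,2) attacks row 8 at column 2 and diagonals 1, 3.
Attacked columns: {1, 2, 3, 5}. Safe: {4, 6, 7, 8}.

columns 4, 6, 7, 8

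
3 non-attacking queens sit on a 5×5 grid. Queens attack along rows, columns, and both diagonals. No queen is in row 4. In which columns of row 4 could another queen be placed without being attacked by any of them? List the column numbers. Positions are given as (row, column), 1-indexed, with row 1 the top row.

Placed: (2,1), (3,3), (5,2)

(2,1) attacks row 4 at column 1 and diagonals 3.
(3,3) attacks row 4 at column 3 and diagonals 2, 4.
(5,2) attacks row 4 at column 2 and diagonals 1, 3.
Attacked columns: {1, 2, 3, 4}. Safe: {5}.

columns 5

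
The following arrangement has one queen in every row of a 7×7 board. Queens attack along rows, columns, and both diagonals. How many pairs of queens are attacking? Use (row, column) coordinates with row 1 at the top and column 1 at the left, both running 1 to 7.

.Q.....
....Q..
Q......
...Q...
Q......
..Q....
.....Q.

Same column: (3,1)–(5,1) (column 1).
Total attacking pairs: 1.

1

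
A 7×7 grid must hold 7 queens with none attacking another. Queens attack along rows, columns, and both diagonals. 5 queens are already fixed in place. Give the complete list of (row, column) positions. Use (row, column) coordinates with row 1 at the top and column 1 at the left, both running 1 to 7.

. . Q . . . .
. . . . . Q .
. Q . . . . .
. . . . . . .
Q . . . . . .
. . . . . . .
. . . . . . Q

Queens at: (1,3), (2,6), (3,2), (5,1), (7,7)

Row 4: attacked by (1,3)→{3,6}; (2,6)→{4,6}; (3,2)→{1,2,3}; (5,1)→{1,2}; (7,7)→{4,7}. Safe: 5. Place at column 5.
Row 6: attacked by (1,3)→{3}; (2,6)→{2,6}; (3,2)→{2,5}; (4,5)→{3,5,7}; (5,1)→{1,2}; (7,7)→{6,7}. Safe: 4. Place at column 4.
Columns [3, 6, 2, 5, 1, 4, 7], r−c [-2, -4, 1, -1, 4, 2, 0], r+c [4, 8, 5, 9, 6, 10, 14] are all distinct, so no two queens attack.

(1,3) (2,6) (3,2) (4,5) (5,1) (6,4) (7,7)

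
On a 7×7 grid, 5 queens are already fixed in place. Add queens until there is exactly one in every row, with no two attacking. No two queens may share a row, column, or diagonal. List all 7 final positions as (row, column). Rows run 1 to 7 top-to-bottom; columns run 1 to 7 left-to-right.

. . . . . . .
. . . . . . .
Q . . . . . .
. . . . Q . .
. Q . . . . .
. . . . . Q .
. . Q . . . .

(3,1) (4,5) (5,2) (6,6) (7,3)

(1,7) (2,4) (3,1) (4,5) (5,2) (6,6) (7,3)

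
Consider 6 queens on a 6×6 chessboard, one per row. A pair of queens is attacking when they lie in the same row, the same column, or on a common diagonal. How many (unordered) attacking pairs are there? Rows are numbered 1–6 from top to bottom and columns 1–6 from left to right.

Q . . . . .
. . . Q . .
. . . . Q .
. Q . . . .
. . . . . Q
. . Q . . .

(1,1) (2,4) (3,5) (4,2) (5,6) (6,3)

Same diagonal: (2,4)–(3,5) (|2−3| = |4−5| = 1); (2,4)–(4,2) (|2−4| = |4−2| = 2).
Total attacking pairs: 2.

2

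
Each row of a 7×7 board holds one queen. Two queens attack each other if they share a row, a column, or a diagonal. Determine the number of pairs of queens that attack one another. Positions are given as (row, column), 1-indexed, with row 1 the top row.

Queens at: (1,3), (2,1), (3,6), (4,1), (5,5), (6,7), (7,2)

Same column: (2,1)–(4,1) (column 1).
Same diagonal: (3,6)–(7,2) (|3−7| = |6−2| = 4).
Total attacking pairs: 2.

2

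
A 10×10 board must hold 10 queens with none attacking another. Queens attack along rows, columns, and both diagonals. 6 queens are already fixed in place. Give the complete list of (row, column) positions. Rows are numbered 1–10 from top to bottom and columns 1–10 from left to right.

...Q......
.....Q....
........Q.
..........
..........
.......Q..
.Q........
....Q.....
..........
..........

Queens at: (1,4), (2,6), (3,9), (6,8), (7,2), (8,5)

(1,4) (2,6) (3,9) (4,3) (5,10) (6,8) (7,2) (8,5) (9,7) (10,1)

Row 4: attacked by (1,4)→{1,4,7}; (2,6)→{4,6,8}; (3,9)→{8,9,10}; (6,8)→{6,8,10}; (7,2)→{2,5}; (8,5)→{1,5,9}. Safe: 3. Place at column 3.
Row 5: attacked by (1,4)→{4,8}; (2,6)→{3,6,9}; (3,9)→{7,9}; (4,3)→{2,3,4}; (6,8)→{7,8,9}; (7,2)→{2,4}; (8,5)→{2,5,8}. Safe: 1, 10. Place at column 10.
Row 9: attacked by (1,4)→{4}; (2,6)→{6}; (3,9)→{3,9}; (4,3)→{3,8}; (5,10)→{6,10}; (6,8)→{5,8}; (7,2)→{2,4}; (8,5)→{4,5,6}. Safe: 1, 7. Place at column 7.
Row 10: attacked by (1,4)→{4}; (2,6)→{6}; (3,9)→{2,9}; (4,3)→{3,9}; (5,10)→{5,10}; (6,8)→{4,8}; (7,2)→{2,5}; (8,5)→{3,5,7}; (9,7)→{6,7,8}. Safe: 1. Place at column 1.
Columns [4, 6, 9, 3, 10, 8, 2, 5, 7, 1], r−c [-3, -4, -6, 1, -5, -2, 5, 3, 2, 9], r+c [5, 8, 12, 7, 15, 14, 9, 13, 16, 11] are all distinct, so no two queens attack.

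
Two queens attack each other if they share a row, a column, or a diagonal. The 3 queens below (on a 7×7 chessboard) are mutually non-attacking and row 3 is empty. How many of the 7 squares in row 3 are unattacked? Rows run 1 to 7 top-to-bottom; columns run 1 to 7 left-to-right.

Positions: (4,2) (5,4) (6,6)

(4,2) attacks row 3 at column 2 and diagonals 1, 3.
(5,4) attacks row 3 at column 4 and diagonals 2, 6.
(6,6) attacks row 3 at column 6 and diagonals 3.
Attacked columns: {1, 2, 3, 4, 6}. Safe: {5, 7}.

2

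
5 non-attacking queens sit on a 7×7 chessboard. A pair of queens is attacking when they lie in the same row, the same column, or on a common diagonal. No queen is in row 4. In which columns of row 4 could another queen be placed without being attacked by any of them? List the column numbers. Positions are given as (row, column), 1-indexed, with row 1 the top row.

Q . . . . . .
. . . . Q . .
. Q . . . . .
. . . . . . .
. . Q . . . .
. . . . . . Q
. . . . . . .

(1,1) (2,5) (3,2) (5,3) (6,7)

(1,1) attacks row 4 at column 1 and diagonals 4.
(2,5) attacks row 4 at column 5 and diagonals 3, 7.
(3,2) attacks row 4 at column 2 and diagonals 1, 3.
(5,3) attacks row 4 at column 3 and diagonals 2, 4.
(6,7) attacks row 4 at column 7 and diagonals 5.
Attacked columns: {1, 2, 3, 4, 5, 7}. Safe: {6}.

columns 6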